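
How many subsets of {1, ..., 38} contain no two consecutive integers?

Condition on whether n belongs to the subset: if not, any valid subset of {1, ..., n-1} works (a(n-1)); if so, n-1 is excluded and the rest is a valid subset of {1, ..., n-2} (a(n-2)). Hence a(n) = a(n-1) + a(n-2), a(1)=2, a(2)=3.
Iterating the recurrence: a(1)=2, a(2)=3, a(3)=5, a(4)=8, a(5)=13, a(6)=21, a(7)=34, a(8)=55, a(9)=89, a(10)=144, a(11)=233, a(12)=377, a(13)=610, a(14)=987, a(15)=1597, a(16)=2584, a(17)=4181, a(18)=6765, a(19)=10946, a(20)=17711, a(21)=28657, a(22)=46368, a(23)=75025, a(24)=121393, a(25)=196418, a(26)=317811, a(27)=514229, a(28)=832040, a(29)=1346269, a(30)=2178309, a(31)=3524578, a(32)=5702887, a(33)=9227465, a(34)=14930352, a(35)=24157817, a(36)=39088169, a(37)=63245986, a(38)=102334155.

Final answer: 102334155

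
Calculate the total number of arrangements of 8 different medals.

The number of ways to arrange 8 distinct objects is 8!.

Final answer: 8! = 40320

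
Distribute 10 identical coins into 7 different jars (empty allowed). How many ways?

Stars and bars: C(n+k-1, k-1) = C(16,6).

Final answer: C(16,6) = 8008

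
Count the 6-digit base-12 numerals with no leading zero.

Leading digit: 11 options (nonzero). Other 5 digit(s): 12 options each.
Total: 11 x 12^5.

Final answer: 2737152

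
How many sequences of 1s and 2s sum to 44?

Let f(n) be the number of climbs. Removing the last move (1 or 2 steps) gives f(n) = f(n-1) + f(n-2); base cases f(1)=1, f(2)=2.
Computing successive values: f(1)=1, f(2)=2, f(3)=3, f(4)=5, f(5)=8, f(6)=13, f(7)=21, f(8)=34, f(9)=55, f(10)=89, f(11)=144, f(12)=233, f(13)=377, f(14)=610, f(15)=987, f(16)=1597, f(17)=2584, f(18)=4181, f(19)=6765, f(20)=10946, f(21)=17711, f(22)=28657, f(23)=46368, f(24)=75025, f(25)=121393, f(26)=196418, f(27)=317811, f(28)=514229, f(29)=832040, f(30)=1346269, f(31)=2178309, f(32)=3524578, f(33)=5702887, f(34)=9227465, f(35)=14930352, f(36)=24157817, f(37)=39088169, f(38)=63245986, f(39)=102334155, f(40)=165580141, f(41)=267914296, f(42)=433494437, f(43)=701408733, f(44)=1134903170.

Final answer: 1134903170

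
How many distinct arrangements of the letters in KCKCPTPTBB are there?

Letters (B:2, C:2, K:2, P:2, T:2). Total letters: 10.
Permutations = 10!/(2! x 2! x 2! x 2! x 2!).

Final answer: 113400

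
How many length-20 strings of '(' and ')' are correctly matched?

This is a standard Catalan-number count: the answer is C_n. Here n = 10 (pairs).
C_n = C(2n,n)/(n+1), so C_{10} = C(20,10)/11 = 184756/11.

Final answer: C_{10} = 16796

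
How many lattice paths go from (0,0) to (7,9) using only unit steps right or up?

Each path has 7 right steps and 9 up steps in some order (16 steps total).
Choose which 9 of the 16 steps are up: C(16,9).

Final answer: C(16,9) = 11440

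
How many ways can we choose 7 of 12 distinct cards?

C(12,7) = 12!/(7! x 5!).

Final answer: \binom{12}{7} = 792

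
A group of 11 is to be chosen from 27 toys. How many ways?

C(27,11) = 27!/(11! x 16!).

Final answer: \binom{27}{11} = 13037895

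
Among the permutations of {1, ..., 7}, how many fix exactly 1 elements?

Choose which 1 elements are fixed: C(7,1) = 7.
Derange the remaining 6 using D(j) = (j-1)(D(j-1) + D(j-2)), D(0)=1, D(1)=0: D(2)=1, D(3)=2, D(4)=9, D(5)=44, D(6)=265.
Total: 7 x 265.

Final answer: C(7,1) D(6) = 1855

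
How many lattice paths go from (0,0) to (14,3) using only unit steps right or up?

Each path has 14 right steps and 3 up steps in some order (17 steps total).
Choose which 3 of the 17 steps are up: C(17,3).

Final answer: C(17,3) = 680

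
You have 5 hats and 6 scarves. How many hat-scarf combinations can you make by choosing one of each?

By the multiplication principle: 5 x 6.

Final answer: 30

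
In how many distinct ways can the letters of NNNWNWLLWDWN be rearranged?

Letters (D:1, L:2, N:5, W:4). Total letters: 12.
Permutations = 12!/(5! x 4! x 2!).

Final answer: 83160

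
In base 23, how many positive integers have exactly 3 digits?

These are the integers in [23^2, 23^3), so the count is 23^3 - 23^2 = 22 x 23^2.

Final answer: 11638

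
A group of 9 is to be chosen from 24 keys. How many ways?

C(24,9) = 24!/(9! x 15!).

Final answer: \binom{24}{9} = 1307504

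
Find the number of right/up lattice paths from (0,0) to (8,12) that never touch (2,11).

Total paths to (8,12): C(20,12) = 125970.
Paths through (2,11): C(13,11) x C(7,1) = 546.
Avoiding (2,11): 125970 - 546.

Final answer: 125424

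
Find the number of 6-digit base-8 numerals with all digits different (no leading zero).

First digit: 7 (nonzero). Second: 7 (not first). Third: 6, etc.
Total: 7 x 7 x 6 x 5 x 4 x 3.

Final answer: 17640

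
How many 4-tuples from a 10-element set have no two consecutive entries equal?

First character: 10 choices. Each subsequent: 9 choices (must differ from the previous one).
Total: 10 x 9^3.

Final answer: 10 x 9^{3} = 7290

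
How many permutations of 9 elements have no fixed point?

Derangements satisfy D(n) = (n-1)(D(n-1) + D(n-2)), starting from D(0)=1, D(1)=0.
D(2) = 1 x (0 + 1) = 1
D(3) = 2 x (1 + 0) = 2
D(4) = 3 x (2 + 1) = 9
D(5) = 4 x (9 + 2) = 44
D(6) = 5 x (44 + 9) = 265
D(7) = 6 x (265 + 44) = 1854
D(8) = 7 x (1854 + 265) = 14833
D(9) = 8 x (D(8) + D(7)) = 8 x (14833 + 1854)

Final answer: D(9) = 133496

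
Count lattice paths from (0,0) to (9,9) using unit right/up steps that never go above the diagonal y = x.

Total monotonic paths to (9,9): C(18,9) = 48620.
A path is bad iff it touches y = x + 1; reflecting its initial segment maps bad paths bijectively onto all paths to (8,10), of which there are C(18,10) = 43758.
Valid Dyck paths: 48620 - 43758.
(Equivalently, C_{9} = C(18,9)/10 = 48620/10.)

Final answer: C_{9} = 4862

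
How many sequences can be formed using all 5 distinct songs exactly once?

The number of ways to arrange 5 distinct objects is 5!.

Final answer: 5! = 120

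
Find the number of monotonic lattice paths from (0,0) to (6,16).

Each path has 6 right steps and 16 up steps in some order (22 steps total).
Choose which 16 of the 22 steps are up: C(22,16).

Final answer: C(22,16) = 74613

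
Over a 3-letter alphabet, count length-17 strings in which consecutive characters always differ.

Let g(n) count such strings. g(1) = 3, and each valid string of length n-1 extends in 2 ways (any symbol but the last), so g(n) = 2 g(n-1).
Total: g(17) = 3 x 2^16.

Final answer: 3 x 2^{16} = 196608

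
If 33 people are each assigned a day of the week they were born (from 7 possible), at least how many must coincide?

There are 7 possible values for day of the week they were born. With 33 people and 7 categories, by pigeonhole: ceiling(33/7).

Final answer: 5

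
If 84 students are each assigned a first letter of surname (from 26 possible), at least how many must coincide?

There are 26 possible values for first letter of surname. With 84 students and 26 categories, by pigeonhole: ceiling(84/26).

Final answer: 4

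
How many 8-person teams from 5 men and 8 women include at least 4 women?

Sum over valid woman counts:
C(8,4)C(5,4) = 350
C(8,5)C(5,3) = 560
C(8,6)C(5,2) = 280
C(8,7)C(5,1) = 40
C(8,8)C(5,0) = 1
Total: 350 + 560 + 280 + 40 + 1.

Final answer: 1231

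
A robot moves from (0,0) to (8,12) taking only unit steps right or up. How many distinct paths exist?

Each path has 8 right steps and 12 up steps in some order (20 steps total).
Choose which 12 of the 20 steps are up: C(20,12).

Final answer: C(20,12) = 125970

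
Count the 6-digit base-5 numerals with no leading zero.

In base 5, the leading digit has 4 choices (1..4); each of the remaining 5 digits has 5 choices.
Total: 4 x 5^5.

Final answer: 12500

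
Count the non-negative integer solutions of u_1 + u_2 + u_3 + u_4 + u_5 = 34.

Stars and bars with 34 stars and 4 bars:
C(34+5-1, 5-1) = C(38,4).

Final answer: C(38,4) = 73815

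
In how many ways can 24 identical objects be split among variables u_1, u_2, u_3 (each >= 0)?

Stars and bars with 24 stars and 2 bars:
C(24+3-1, 3-1) = C(26,2).

Final answer: C(26,2) = 325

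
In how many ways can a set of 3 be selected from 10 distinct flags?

C(10,3) = 10!/(3! x 7!).

Final answer: \binom{10}{3} = 120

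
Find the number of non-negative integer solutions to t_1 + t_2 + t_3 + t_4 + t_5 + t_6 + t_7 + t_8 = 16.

Stars and bars with 16 stars and 7 bars:
C(16+8-1, 8-1) = C(23,7).

Final answer: C(23,7) = 245157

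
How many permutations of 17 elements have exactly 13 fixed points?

Choose which 13 elements are fixed: C(17,13) = 2380.
Derange the remaining 4 using D(j) = (j-1)(D(j-1) + D(j-2)), D(0)=1, D(1)=0: D(2)=1, D(3)=2, D(4)=9.
Total: 2380 x 9.

Final answer: C(17,13) D(4) = 21420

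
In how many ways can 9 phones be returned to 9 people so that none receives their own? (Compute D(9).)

D(n) = (n-1)(D(n-1) + D(n-2)), D(0)=1, D(1)=0.
D(2) = 1 x (0 + 1) = 1
D(3) = 2 x (1 + 0) = 2
D(4) = 3 x (2 + 1) = 9
D(5) = 4 x (9 + 2) = 44
D(6) = 5 x (44 + 9) = 265
D(7) = 6 x (265 + 44) = 1854
D(8) = 7 x (1854 + 265) = 14833
D(9) = 8 x (D(8) + D(7)) = 8 x (14833 + 1854)

Final answer: D(9) = 133496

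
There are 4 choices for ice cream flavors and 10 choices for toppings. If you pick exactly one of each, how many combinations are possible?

By the multiplication principle: 4 x 10.

Final answer: 40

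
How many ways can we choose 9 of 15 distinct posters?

C(15,9) = 15!/(9! x 6!).

Final answer: \binom{15}{9} = 5005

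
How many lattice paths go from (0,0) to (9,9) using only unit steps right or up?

Each path has 9 right steps and 9 up steps in some order (18 steps total).
Choose which 9 of the 18 steps are up: C(18,9).

Final answer: C(18,9) = 48620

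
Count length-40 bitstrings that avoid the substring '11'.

Classify by the final bit: ...0 gives a(n-1) strings, ...01 gives a(n-2) strings. Thus a(n) = a(n-1) + a(n-2) with a(1)=2, a(2)=3.
Computing successive values: a(1)=2, a(2)=3, a(3)=5, a(4)=8, a(5)=13, a(6)=21, a(7)=34, a(8)=55, a(9)=89, a(10)=144, a(11)=233, a(12)=377, a(13)=610, a(14)=987, a(15)=1597, a(16)=2584, a(17)=4181, a(18)=6765, a(19)=10946, a(20)=17711, a(21)=28657, a(22)=46368, a(23)=75025, a(24)=121393, a(25)=196418, a(26)=317811, a(27)=514229, a(28)=832040, a(29)=1346269, a(30)=2178309, a(31)=3524578, a(32)=5702887, a(33)=9227465, a(34)=14930352, a(35)=24157817, a(36)=39088169, a(37)=63245986, a(38)=102334155, a(39)=165580141, a(40)=267914296.

Final answer: 267914296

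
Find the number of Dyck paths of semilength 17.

Total monotonic paths to (17,17): C(34,17) = 2333606220.
A path is bad iff it touches y = x + 1; reflecting its initial segment maps bad paths bijectively onto all paths to (16,18), of which there are C(34,18) = 2203961430.
Valid Dyck paths: 2333606220 - 2203961430.
(Check: C(34,17) - C(34,18) = C(34,17)/18, the Catalan number C_{17}.)

Final answer: C_{17} = 129644790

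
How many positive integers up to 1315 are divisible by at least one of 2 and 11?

Multiples of 2: 657. Multiples of 11: 119. Of both (lcm=22): 59.
By inclusion-exclusion: 657 + 119 - 59.

Final answer: 717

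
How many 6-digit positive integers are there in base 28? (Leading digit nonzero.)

These are the integers in [28^5, 28^6), so the count is 28^6 - 28^5 = 27 x 28^5.

Final answer: 464679936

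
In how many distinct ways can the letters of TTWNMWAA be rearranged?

Letters (A:2, M:1, N:1, T:2, W:2). Total letters: 8.
Permutations = 8!/(2! x 2! x 2!).

Final answer: 5040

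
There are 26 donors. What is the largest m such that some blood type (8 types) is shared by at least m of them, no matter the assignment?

There are 8 possible values for blood type (8 types). With 26 donors and 8 categories, by pigeonhole: ceiling(26/8).

Final answer: 4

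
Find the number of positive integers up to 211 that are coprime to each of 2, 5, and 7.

|div by 2|=105, |div by 5|=42, |div by 7|=30.
|div by 2&5|=21, |div by 2&7|=15, |div by 5&7|=6, |div by all|=3.
By inclusion-exclusion, divisible by at least one: 105+42+30-21-15-6+3 = 138.
Not divisible by any: 211 - 138.

Final answer: 73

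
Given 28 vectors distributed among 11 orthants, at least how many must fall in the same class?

By pigeonhole with 28 objects and 11 categories: ceiling(28/11).

Final answer: 3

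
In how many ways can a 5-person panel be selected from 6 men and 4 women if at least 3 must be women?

Sum over valid woman counts:
C(4,3)C(6,2) = 60
C(4,4)C(6,1) = 6
Total: 60 + 6.

Final answer: 66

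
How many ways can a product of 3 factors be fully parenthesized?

The structures are counted by the Catalan number C_n. Here n = 3 - 1 = 2.
C_n = C(2n,n)/(n+1), so C_{2} = C(4,2)/3 = 6/3.

Final answer: C_{2} = 2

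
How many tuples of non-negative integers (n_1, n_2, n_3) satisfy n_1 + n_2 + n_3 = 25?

Stars and bars with 25 stars and 2 bars:
C(25+3-1, 3-1) = C(27,2).

Final answer: C(27,2) = 351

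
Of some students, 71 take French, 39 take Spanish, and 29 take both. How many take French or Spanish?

|A union B| = |A| + |B| - |A intersect B| = 71 + 39 - 29.

Final answer: 81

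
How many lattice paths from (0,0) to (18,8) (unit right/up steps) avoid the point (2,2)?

Total paths to (18,8): C(26,8) = 1562275.
Paths through (2,2): C(4,2) x C(22,6) = 447678.
Avoiding (2,2): 1562275 - 447678.

Final answer: 1114597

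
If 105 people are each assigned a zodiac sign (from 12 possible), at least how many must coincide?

There are 12 possible values for zodiac sign. With 105 people and 12 categories, by pigeonhole: ceiling(105/12).

Final answer: 9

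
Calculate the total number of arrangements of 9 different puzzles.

The number of ways to arrange 9 distinct objects is 9!.

Final answer: 9! = 362880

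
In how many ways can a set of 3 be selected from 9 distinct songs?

C(9,3) = 9!/(3! x (9-3)!).

Final answer: C(9,3) = 84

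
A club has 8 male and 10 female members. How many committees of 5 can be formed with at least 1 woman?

Sum over valid woman counts:
C(10,1)C(8,4) = 700
C(10,2)C(8,3) = 2520
C(10,3)C(8,2) = 3360
C(10,4)C(8,1) = 1680
C(10,5)C(8,0) = 252
Total: 700 + 2520 + 3360 + 1680 + 252.

Final answer: 8512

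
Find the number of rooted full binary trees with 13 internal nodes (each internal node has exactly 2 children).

This is counted by the nth Catalan number C_n. Here n = 13.
C_n = C(2n,n) - C(2n,n+1), so C_{13} = C(26,13) - C(26,14) = 10400600 - 9657700.

Final answer: C_{13} = 742900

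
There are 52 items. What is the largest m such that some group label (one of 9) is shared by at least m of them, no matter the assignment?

There are 9 possible values for group label (one of 9). With 52 items and 9 categories, by pigeonhole: ceiling(52/9).

Final answer: 6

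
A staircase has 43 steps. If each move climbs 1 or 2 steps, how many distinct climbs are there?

Condition on the final move: it is a 1-step (f(n-1) ways to get there) or a 2-step (f(n-2) ways), so f(n) = f(n-1) + f(n-2), with f(1)=1, f(2)=2.
Iterating the recurrence: f(1)=1, f(2)=2, f(3)=3, f(4)=5, f(5)=8, f(6)=13, f(7)=21, f(8)=34, f(9)=55, f(10)=89, f(11)=144, f(12)=233, f(13)=377, f(14)=610, f(15)=987, f(16)=1597, f(17)=2584, f(18)=4181, f(19)=6765, f(20)=10946, f(21)=17711, f(22)=28657, f(23)=46368, f(24)=75025, f(25)=121393, f(26)=196418, f(27)=317811, f(28)=514229, f(29)=832040, f(30)=1346269, f(31)=2178309, f(32)=3524578, f(33)=5702887, f(34)=9227465, f(35)=14930352, f(36)=24157817, f(37)=39088169, f(38)=63245986, f(39)=102334155, f(40)=165580141, f(41)=267914296, f(42)=433494437, f(43)=701408733.

Final answer: 701408733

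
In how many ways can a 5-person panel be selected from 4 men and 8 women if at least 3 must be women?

Sum over valid woman counts:
C(8,3)C(4,2) = 336
C(8,4)C(4,1) = 280
C(8,5)C(4,0) = 56
Total: 336 + 280 + 56.

Final answer: 672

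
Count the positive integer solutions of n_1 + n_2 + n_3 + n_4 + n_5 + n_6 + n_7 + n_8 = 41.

Substitute n'_i = n_i - 1 (so n'_i >= 0). Then sum n'_i = 41 - 8 = 33.
Stars and bars: C(33+8-1, 8-1) = C(40,7).

Final answer: C(40,7) = 18643560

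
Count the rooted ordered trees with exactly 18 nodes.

The structures are counted by the Catalan number C_n. Here n = 18 - 1 = 17.
Using C_0 = 1 and C_(k+1) = C_k x 2(2k+1)/(k+2), build up term by term: C_1=1, C_2=2, C_3=5, C_4=14, C_5=42, C_6=132, C_7=429, C_8=1430, C_9=4862, C_10=16796, C_11=58786, C_12=208012, C_13=742900, C_14=2674440, C_15=9694845, C_16=35357670, C_17=129644790.

Final answer: C_{17} = 129644790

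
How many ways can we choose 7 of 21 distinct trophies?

C(21,7) = 21!/(7! x (21-7)!).

Final answer: C(21,7) = 116280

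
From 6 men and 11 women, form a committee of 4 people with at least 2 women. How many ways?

Sum over valid woman counts:
C(11,2)C(6,2) = 825
C(11,3)C(6,1) = 990
C(11,4)C(6,0) = 330
Total: 825 + 990 + 330.

Final answer: 2145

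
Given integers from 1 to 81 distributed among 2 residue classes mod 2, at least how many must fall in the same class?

By pigeonhole with 81 objects and 2 categories: ceiling(81/2).

Final answer: 41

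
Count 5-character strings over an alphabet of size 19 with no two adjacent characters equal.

Let g(n) count such strings. g(1) = 19, and each valid string of length n-1 extends in 18 ways (any symbol but the last), so g(n) = 18 g(n-1).
Total: g(5) = 19 x 18^4.

Final answer: 19 x 18^{4} = 1994544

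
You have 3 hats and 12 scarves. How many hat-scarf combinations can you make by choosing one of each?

By the multiplication principle: 3 x 12.

Final answer: 36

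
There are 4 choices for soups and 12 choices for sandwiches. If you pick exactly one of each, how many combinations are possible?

By the multiplication principle: 4 x 12.

Final answer: 48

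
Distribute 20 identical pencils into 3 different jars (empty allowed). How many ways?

Stars and bars: C(n+k-1, k-1) = C(22,2).

Final answer: C(22,2) = 231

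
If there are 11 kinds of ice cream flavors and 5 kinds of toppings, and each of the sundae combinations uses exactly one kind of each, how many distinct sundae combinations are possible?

By the multiplication principle: 11 x 5.

Final answer: 55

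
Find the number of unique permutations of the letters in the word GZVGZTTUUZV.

Letters (G:2, T:2, U:2, V:2, Z:3). Total letters: 11.
Permutations = 11!/(3! x 2! x 2! x 2! x 2!).

Final answer: 415800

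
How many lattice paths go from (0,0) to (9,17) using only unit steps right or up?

Each path has 9 right steps and 17 up steps in some order (26 steps total).
Choose which 17 of the 26 steps are up: C(26,17).

Final answer: C(26,17) = 3124550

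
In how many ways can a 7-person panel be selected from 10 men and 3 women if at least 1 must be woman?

Sum over valid woman counts:
C(3,1)C(10,6) = 630
C(3,2)C(10,5) = 756
C(3,3)C(10,4) = 210
Total: 630 + 756 + 210.

Final answer: 1596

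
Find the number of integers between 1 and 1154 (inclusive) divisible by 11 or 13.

Multiples of 11: 104. Multiples of 13: 88. Of both (lcm=143): 8.
By inclusion-exclusion: 104 + 88 - 8.

Final answer: 184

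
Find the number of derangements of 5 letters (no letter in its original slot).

Use the recurrence D(n) = (n-1)(D(n-1) + D(n-2)) with D(0)=1, D(1)=0.
D(2) = 1 x (0 + 1) = 1
D(3) = 2 x (1 + 0) = 2
D(4) = 3 x (2 + 1) = 9
D(5) = 4 x (D(4) + D(3)) = 4 x (9 + 2)

Final answer: D(5) = 44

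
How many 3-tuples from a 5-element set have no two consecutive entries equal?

First character: 5 choices. Each subsequent: 4 choices (must differ from the previous one).
Total: 5 x 4^2.

Final answer: 5 x 4^{2} = 80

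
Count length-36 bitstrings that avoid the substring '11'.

Let a(n) count valid strings. If the last bit is 0 the prefix is any valid string of length n-1; if it is 1 the string must end in 01 with a valid prefix of length n-2. So a(n) = a(n-1) + a(n-2), a(1)=2, a(2)=3.
Iterating the recurrence: a(1)=2, a(2)=3, a(3)=5, a(4)=8, a(5)=13, a(6)=21, a(7)=34, a(8)=55, a(9)=89, a(10)=144, a(11)=233, a(12)=377, a(13)=610, a(14)=987, a(15)=1597, a(16)=2584, a(17)=4181, a(18)=6765, a(19)=10946, a(20)=17711, a(21)=28657, a(22)=46368, a(23)=75025, a(24)=121393, a(25)=196418, a(26)=317811, a(27)=514229, a(28)=832040, a(29)=1346269, a(30)=2178309, a(31)=3524578, a(32)=5702887, a(33)=9227465, a(34)=14930352, a(35)=24157817, a(36)=39088169.

Final answer: 39088169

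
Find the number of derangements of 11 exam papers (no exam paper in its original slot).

D(n) = (n-1)(D(n-1) + D(n-2)), D(0)=1, D(1)=0.
D(2) = 1 x (0 + 1) = 1
D(3) = 2 x (1 + 0) = 2
D(4) = 3 x (2 + 1) = 9
D(5) = 4 x (9 + 2) = 44
D(6) = 5 x (44 + 9) = 265
D(7) = 6 x (265 + 44) = 1854
D(8) = 7 x (1854 + 265) = 14833
D(9) = 8 x (14833 + 1854) = 133496
D(10) = 9 x (133496 + 14833) = 1334961
D(11) = 10 x (D(10) + D(9)) = 10 x (1334961 + 133496)

Final answer: D(11) = 14684570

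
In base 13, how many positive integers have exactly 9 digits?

Leading digit: 12 options (nonzero). Other 8 digit(s): 13 options each.
Total: 12 x 13^8.

Final answer: 9788768652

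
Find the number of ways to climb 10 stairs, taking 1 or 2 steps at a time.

Let f(n) be the number of climbs. Removing the last move (1 or 2 steps) gives f(n) = f(n-1) + f(n-2); base cases f(1)=1, f(2)=2.
Building up term by term: f(1)=1, f(2)=2, f(3)=3, f(4)=5, f(5)=8, f(6)=13, f(7)=21, f(8)=34, f(9)=55, f(10)=89.

Final answer: 89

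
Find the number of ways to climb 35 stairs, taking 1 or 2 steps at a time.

Condition on the final move: it is a 1-step (f(n-1) ways to get there) or a 2-step (f(n-2) ways), so f(n) = f(n-1) + f(n-2), with f(1)=1, f(2)=2.
Iterating the recurrence: f(1)=1, f(2)=2, f(3)=3, f(4)=5, f(5)=8, f(6)=13, f(7)=21, f(8)=34, f(9)=55, f(10)=89, f(11)=144, f(12)=233, f(13)=377, f(14)=610, f(15)=987, f(16)=1597, f(17)=2584, f(18)=4181, f(19)=6765, f(20)=10946, f(21)=17711, f(22)=28657, f(23)=46368, f(24)=75025, f(25)=121393, f(26)=196418, f(27)=317811, f(28)=514229, f(29)=832040, f(30)=1346269, f(31)=2178309, f(32)=3524578, f(33)=5702887, f(34)=9227465, f(35)=14930352.

Final answer: 14930352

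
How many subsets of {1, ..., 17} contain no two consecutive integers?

Let a(n) count such subsets of {1, ..., n}. Either n is excluded (a(n-1) ways) or n is included, forcing n-1 out (a(n-2) ways), so a(n) = a(n-1) + a(n-2) with a(1)=2, a(2)=3.
Computing successive values: a(1)=2, a(2)=3, a(3)=5, a(4)=8, a(5)=13, a(6)=21, a(7)=34, a(8)=55, a(9)=89, a(10)=144, a(11)=233, a(12)=377, a(13)=610, a(14)=987, a(15)=1597, a(16)=2584, a(17)=4181.

Final answer: 4181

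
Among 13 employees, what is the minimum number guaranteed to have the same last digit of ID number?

There are 10 possible values for last digit of ID number. With 13 employees and 10 categories, by pigeonhole: ceiling(13/10).

Final answer: 2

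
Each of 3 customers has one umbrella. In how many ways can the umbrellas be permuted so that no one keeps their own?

D(n) = (n-1)(D(n-1) + D(n-2)), D(0)=1, D(1)=0.
D(2) = 1 x (0 + 1) = 1
D(3) = 2 x (D(2) + D(1)) = 2 x (1 + 0)

Final answer: D(3) = 2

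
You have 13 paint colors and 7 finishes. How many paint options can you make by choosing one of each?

By the multiplication principle: 13 x 7.

Final answer: 91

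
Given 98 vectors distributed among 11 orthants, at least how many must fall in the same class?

By pigeonhole with 98 objects and 11 categories: ceiling(98/11).

Final answer: 9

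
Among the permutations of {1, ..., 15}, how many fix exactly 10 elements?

Choose which 10 elements are fixed: C(15,10) = 3003.
Derange the remaining 5 using D(j) = (j-1)(D(j-1) + D(j-2)), D(0)=1, D(1)=0: D(2)=1, D(3)=2, D(4)=9, D(5)=44.
Total: 3003 x 44.

Final answer: C(15,10) D(5) = 132132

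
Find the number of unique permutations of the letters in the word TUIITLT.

Letters (I:2, L:1, T:3, U:1). Total letters: 7.
Permutations = 7!/(3! x 2!).

Final answer: 420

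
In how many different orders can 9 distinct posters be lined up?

The number of ways to arrange 9 distinct objects is 9!.

Final answer: 9! = 362880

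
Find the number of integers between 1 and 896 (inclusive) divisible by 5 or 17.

Multiples of 5: 179. Multiples of 17: 52. Of both (lcm=85): 10.
By inclusion-exclusion: 179 + 52 - 10.

Final answer: 221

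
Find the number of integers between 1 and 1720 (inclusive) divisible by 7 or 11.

Multiples of 7: 245. Multiples of 11: 156. Of both (lcm=77): 22.
By inclusion-exclusion: 245 + 156 - 22.

Final answer: 379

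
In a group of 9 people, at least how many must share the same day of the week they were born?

There are 7 possible values for day of the week they were born. With 9 people and 7 categories, by pigeonhole: ceiling(9/7).

Final answer: 2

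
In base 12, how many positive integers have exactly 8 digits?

In base 12, the leading digit has 11 choices (1..11); each of the remaining 7 digits has 12 choices.
Total: 11 x 12^7.

Final answer: 394149888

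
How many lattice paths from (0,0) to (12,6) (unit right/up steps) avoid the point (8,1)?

Total paths to (12,6): C(18,6) = 18564.
Paths through (8,1): C(9,1) x C(9,5) = 1134.
Avoiding (8,1): 18564 - 1134.

Final answer: 17430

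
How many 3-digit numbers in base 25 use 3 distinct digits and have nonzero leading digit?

First digit: 24 (nonzero). Second: 24 (not first). Third: 23, etc.
Total: 24 x 24 x 23.

Final answer: 13248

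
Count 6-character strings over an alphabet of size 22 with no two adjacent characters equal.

Let g(n) count such strings. g(1) = 22, and each valid string of length n-1 extends in 21 ways (any symbol but the last), so g(n) = 21 g(n-1).
Total: g(6) = 22 x 21^5.

Final answer: 22 x 21^{5} = 89850222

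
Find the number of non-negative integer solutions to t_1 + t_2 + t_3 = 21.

Stars and bars with 21 stars and 2 bars:
C(21+3-1, 3-1) = C(23,2).

Final answer: C(23,2) = 253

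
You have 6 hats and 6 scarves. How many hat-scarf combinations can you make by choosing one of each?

By the multiplication principle: 6 x 6.

Final answer: 36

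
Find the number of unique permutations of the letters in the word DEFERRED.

Letters (D:2, E:3, F:1, R:2). Total letters: 8.
Permutations = 8!/(3! x 2! x 2!).

Final answer: 1680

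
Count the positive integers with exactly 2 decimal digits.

These are the integers in [10^1, 10^2), so the count is 10^2 - 10^1 = 9 x 10^1.

Final answer: 90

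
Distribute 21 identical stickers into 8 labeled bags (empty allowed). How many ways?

Stars and bars: C(n+k-1, k-1) = C(28,7).

Final answer: C(28,7) = 1184040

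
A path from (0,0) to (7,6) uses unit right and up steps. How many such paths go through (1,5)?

Paths (0,0)->(1,5): C(6,5) = 6.
Paths (1,5)->(7,6): C(7,1) = 7.
By multiplication principle: 6 x 7.

Final answer: 42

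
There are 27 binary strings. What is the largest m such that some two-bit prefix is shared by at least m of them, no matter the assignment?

There are 4 possible values for two-bit prefix. With 27 binary strings and 4 categories, by pigeonhole: ceiling(27/4).

Final answer: 7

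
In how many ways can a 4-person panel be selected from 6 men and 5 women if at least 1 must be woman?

Sum over valid woman counts:
C(5,1)C(6,3) = 100
C(5,2)C(6,2) = 150
C(5,3)C(6,1) = 60
C(5,4)C(6,0) = 5
Total: 100 + 150 + 60 + 5.

Final answer: 315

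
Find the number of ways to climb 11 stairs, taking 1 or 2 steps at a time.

Condition on the final move: it is a 1-step (f(n-1) ways to get there) or a 2-step (f(n-2) ways), so f(n) = f(n-1) + f(n-2), with f(1)=1, f(2)=2.
Building up term by term: f(1)=1, f(2)=2, f(3)=3, f(4)=5, f(5)=8, f(6)=13, f(7)=21, f(8)=34, f(9)=55, f(10)=89, f(11)=144.

Final answer: 144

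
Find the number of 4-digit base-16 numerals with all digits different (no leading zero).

First digit: 15 (nonzero). Second: 15 (not first). Third: 14, etc.
Total: 15 x 15 x 14 x 13.

Final answer: 40950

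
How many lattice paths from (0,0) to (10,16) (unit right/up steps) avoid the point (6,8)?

Total paths to (10,16): C(26,16) = 5311735.
Paths through (6,8): C(14,8) x C(12,8) = 1486485.
Avoiding (6,8): 5311735 - 1486485.

Final answer: 3825250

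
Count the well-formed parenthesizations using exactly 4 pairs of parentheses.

The structures are counted by the Catalan number C_n. Here n = 4 (pairs).
C_n = C(2n,n)/(n+1), so C_{4} = C(8,4)/5 = 70/5.

Final answer: C_{4} = 14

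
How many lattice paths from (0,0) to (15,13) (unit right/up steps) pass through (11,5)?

Paths (0,0)->(11,5): C(16,5) = 4368.
Paths (11,5)->(15,13): C(12,8) = 495.
By multiplication principle: 4368 x 495.

Final answer: 2162160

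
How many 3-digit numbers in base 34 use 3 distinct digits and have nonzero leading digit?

First digit: 33 (nonzero). Second: 33 (not first). Third: 32, etc.
Total: 33 x 33 x 32.

Final answer: 34848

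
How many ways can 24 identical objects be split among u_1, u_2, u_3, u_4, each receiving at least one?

Substitute u'_i = u_i - 1 (so u'_i >= 0). Then sum u'_i = 24 - 4 = 20.
Stars and bars: C(20+4-1, 4-1) = C(23,3).

Final answer: C(23,3) = 1771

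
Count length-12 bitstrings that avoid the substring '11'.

Let a(n) count valid strings. If the last bit is 0 the prefix is any valid string of length n-1; if it is 1 the string must end in 01 with a valid prefix of length n-2. So a(n) = a(n-1) + a(n-2), a(1)=2, a(2)=3.
Iterating the recurrence: a(1)=2, a(2)=3, a(3)=5, a(4)=8, a(5)=13, a(6)=21, a(7)=34, a(8)=55, a(9)=89, a(10)=144, a(11)=233, a(12)=377.

Final answer: 377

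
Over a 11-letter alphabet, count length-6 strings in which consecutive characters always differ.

Let g(n) count such strings. g(1) = 11, and each valid string of length n-1 extends in 10 ways (any symbol but the last), so g(n) = 10 g(n-1).
Total: g(6) = 11 x 10^5.

Final answer: 11 x 10^{5} = 1100000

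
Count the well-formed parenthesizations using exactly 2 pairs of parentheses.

The structures are counted by the Catalan number C_n. Here n = 2 (pairs).
C_n = (2n)!/(n!(n+1)!), so C_{2} = 4!/(2! x 3!) = C(4,2)/3 = 6/3.

Final answer: C_{2} = 2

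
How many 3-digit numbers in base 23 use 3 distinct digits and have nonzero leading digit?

The leading digit has 22 choices (anything but zero); the next has 22 (anything but the first), then 21, and so on, one fewer each time.
Total: 22 x 22 x 21.

Final answer: 10164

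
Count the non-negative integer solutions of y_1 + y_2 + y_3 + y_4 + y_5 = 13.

Stars and bars with 13 stars and 4 bars:
C(13+5-1, 5-1) = C(17,4).

Final answer: C(17,4) = 2380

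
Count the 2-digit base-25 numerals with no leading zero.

Leading digit: 24 options (nonzero). Other 1 digit(s): 25 options each.
Total: 24 x 25^1.

Final answer: 600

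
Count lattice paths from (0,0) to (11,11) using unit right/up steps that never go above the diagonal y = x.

Total monotonic paths to (11,11): C(22,11) = 705432.
Paths that cross above y=x (reflection bijection): C(22,12) = 646646.
Valid Dyck paths: 705432 - 646646.
(These counts are the Catalan numbers.)

Final answer: C_{11} = 58786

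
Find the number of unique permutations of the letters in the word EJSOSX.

Letters (E:1, J:1, O:1, S:2, X:1). Total letters: 6.
Permutations = 6!/(2!).

Final answer: 360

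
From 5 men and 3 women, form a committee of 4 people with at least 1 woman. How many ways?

Sum over valid woman counts:
C(3,1)C(5,3) = 30
C(3,2)C(5,2) = 30
C(3,3)C(5,1) = 5
Total: 30 + 30 + 5.

Final answer: 65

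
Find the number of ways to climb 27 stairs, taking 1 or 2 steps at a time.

Let f(n) count the ways. The last step is size 1 or 2, so f(n) = f(n-1) + f(n-2) with f(1)=1, f(2)=2.
Building up term by term: f(1)=1, f(2)=2, f(3)=3, f(4)=5, f(5)=8, f(6)=13, f(7)=21, f(8)=34, f(9)=55, f(10)=89, f(11)=144, f(12)=233, f(13)=377, f(14)=610, f(15)=987, f(16)=1597, f(17)=2584, f(18)=4181, f(19)=6765, f(20)=10946, f(21)=17711, f(22)=28657, f(23)=46368, f(24)=75025, f(25)=121393, f(26)=196418, f(27)=317811.

Final answer: 317811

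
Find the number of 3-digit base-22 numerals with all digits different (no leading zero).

First digit: 21 (nonzero). Second: 21 (not first). Third: 20, etc.
Total: 21 x 21 x 20.

Final answer: 8820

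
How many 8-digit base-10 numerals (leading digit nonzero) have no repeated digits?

The leading digit has 9 choices (anything but zero); the next has 9 (anything but the first), then 8, and so on, one fewer each time.
Total: 9 x 9 x 8 x 7 x 6 x 5 x 4 x 3.

Final answer: 1632960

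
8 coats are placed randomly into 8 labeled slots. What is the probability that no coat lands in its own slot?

Use the recurrence D(n) = (n-1)(D(n-1) + D(n-2)) with D(0)=1, D(1)=0.
Building up: D(2)=1, D(3)=2, D(4)=9, D(5)=44, D(6)=265, D(7)=1854, D(8)=14833.
Total arrangements: 8! = 40320.
Probability = D(8)/8! = 2119/5760.

Final answer: D(8)/8! = 14833/40320 = 0.367882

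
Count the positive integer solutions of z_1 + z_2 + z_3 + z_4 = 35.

Substitute z'_i = z_i - 1 (so z'_i >= 0). Then sum z'_i = 35 - 4 = 31.
Stars and bars: C(31+4-1, 4-1) = C(34,3).

Final answer: C(34,3) = 5984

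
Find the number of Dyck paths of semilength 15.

Total monotonic paths to (15,15): C(30,15) = 155117520.
Paths that cross above y=x (reflection bijection): C(30,16) = 145422675.
Valid Dyck paths: 155117520 - 145422675.
(Equivalently, C_{15} = C(30,15)/16 = 155117520/16.)

Final answer: C_{15} = 9694845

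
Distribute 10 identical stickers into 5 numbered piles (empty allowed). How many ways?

Stars and bars: C(n+k-1, k-1) = C(14,4).

Final answer: C(14,4) = 1001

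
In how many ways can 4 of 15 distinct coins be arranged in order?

P(15,4) = 15!/(15-4)! = 15!/11!.

Final answer: P(15,4) = 32760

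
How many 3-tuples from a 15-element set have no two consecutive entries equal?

Let g(n) count such strings. g(1) = 15, and each valid string of length n-1 extends in 14 ways (any symbol but the last), so g(n) = 14 g(n-1).
Total: g(3) = 15 x 14^2.

Final answer: 15 x 14^{2} = 2940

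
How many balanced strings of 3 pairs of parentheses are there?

The structures are counted by the Catalan number C_n. Here n = 3 (pairs).
Using C_0 = 1 and C_(k+1) = C_k x 2(2k+1)/(k+2), build up term by term: C_1=1, C_2=2, C_3=5.

Final answer: C_{3} = 5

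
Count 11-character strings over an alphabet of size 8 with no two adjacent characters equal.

First character: 8 choices. Each subsequent: 7 choices (must differ from the previous one).
Total: 8 x 7^10.

Final answer: 8 x 7^{10} = 2259801992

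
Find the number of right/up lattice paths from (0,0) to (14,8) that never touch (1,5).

Total paths to (14,8): C(22,8) = 319770.
Paths through (1,5): C(6,5) x C(16,3) = 3360.
Avoiding (1,5): 319770 - 3360.

Final answer: 316410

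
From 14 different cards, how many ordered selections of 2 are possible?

P(14,2) = 14!/(14-2)! = 14!/12!.

Final answer: P(14,2) = 182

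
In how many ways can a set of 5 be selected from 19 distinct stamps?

C(19,5) = 19!/(5! x (19-5)!).

Final answer: C(19,5) = 11628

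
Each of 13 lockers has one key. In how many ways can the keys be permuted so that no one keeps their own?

Use the recurrence D(n) = (n-1)(D(n-1) + D(n-2)) with D(0)=1, D(1)=0.
D(2) = 1 x (0 + 1) = 1
D(3) = 2 x (1 + 0) = 2
D(4) = 3 x (2 + 1) = 9
D(5) = 4 x (9 + 2) = 44
D(6) = 5 x (44 + 9) = 265
D(7) = 6 x (265 + 44) = 1854
D(8) = 7 x (1854 + 265) = 14833
D(9) = 8 x (14833 + 1854) = 133496
D(10) = 9 x (133496 + 14833) = 1334961
D(11) = 10 x (1334961 + 133496) = 14684570
D(12) = 11 x (14684570 + 1334961) = 176214841
D(13) = 12 x (D(12) + D(11)) = 12 x (176214841 + 14684570)

Final answer: D(13) = 2290792932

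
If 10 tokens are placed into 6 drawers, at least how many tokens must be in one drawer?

By the pigeonhole principle: ceiling(10/6).

Final answer: 2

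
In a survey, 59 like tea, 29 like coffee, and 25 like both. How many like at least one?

|A union B| = |A| + |B| - |A intersect B| = 59 + 29 - 25.

Final answer: 63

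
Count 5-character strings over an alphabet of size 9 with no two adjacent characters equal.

Let g(n) count such strings. g(1) = 9, and each valid string of length n-1 extends in 8 ways (any symbol but the last), so g(n) = 8 g(n-1).
Total: g(5) = 9 x 8^4.

Final answer: 9 x 8^{4} = 36864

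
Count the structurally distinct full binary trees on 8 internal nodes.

The structures are counted by the Catalan number C_n. Here n = 8.
C_n = C(2n,n) - C(2n,n+1), so C_{8} = C(16,8) - C(16,9) = 12870 - 11440.

Final answer: C_{8} = 1430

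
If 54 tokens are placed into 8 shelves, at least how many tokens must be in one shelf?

By the pigeonhole principle: ceiling(54/8).

Final answer: 7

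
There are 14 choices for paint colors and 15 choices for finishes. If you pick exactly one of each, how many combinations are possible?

By the multiplication principle: 14 x 15.

Final answer: 210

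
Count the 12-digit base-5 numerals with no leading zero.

Leading digit: 4 options (nonzero). Other 11 digit(s): 5 options each.
Total: 4 x 5^11.

Final answer: 195312500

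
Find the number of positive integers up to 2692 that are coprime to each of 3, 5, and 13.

|div by 3|=897, |div by 5|=538, |div by 13|=207.
|div by 3&5|=179, |div by 3&13|=69, |div by 5&13|=41, |div by all|=13.
By inclusion-exclusion, divisible by at least one: 897+538+207-179-69-41+13 = 1366.
Not divisible by any: 2692 - 1366.

Final answer: 1326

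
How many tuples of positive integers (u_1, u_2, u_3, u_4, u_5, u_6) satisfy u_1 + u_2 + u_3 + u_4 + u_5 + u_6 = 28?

Substitute u'_i = u_i - 1 (so u'_i >= 0). Then sum u'_i = 28 - 6 = 22.
Stars and bars: C(22+6-1, 6-1) = C(27,5).

Final answer: C(27,5) = 80730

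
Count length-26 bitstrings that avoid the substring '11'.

Let a(n) count valid strings. If the last bit is 0 the prefix is any valid string of length n-1; if it is 1 the string must end in 01 with a valid prefix of length n-2. So a(n) = a(n-1) + a(n-2), a(1)=2, a(2)=3.
Computing successive values: a(1)=2, a(2)=3, a(3)=5, a(4)=8, a(5)=13, a(6)=21, a(7)=34, a(8)=55, a(9)=89, a(10)=144, a(11)=233, a(12)=377, a(13)=610, a(14)=987, a(15)=1597, a(16)=2584, a(17)=4181, a(18)=6765, a(19)=10946, a(20)=17711, a(21)=28657, a(22)=46368, a(23)=75025, a(24)=121393, a(25)=196418, a(26)=317811.

Final answer: 317811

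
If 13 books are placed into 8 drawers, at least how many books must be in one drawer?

By the pigeonhole principle: ceiling(13/8).

Final answer: 2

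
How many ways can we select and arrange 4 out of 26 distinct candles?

P(26,4) = 26!/(26-4)! = 26!/22!.

Final answer: P(26,4) = 358800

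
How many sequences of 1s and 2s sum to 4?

Condition on the final move: it is a 1-step (f(n-1) ways to get there) or a 2-step (f(n-2) ways), so f(n) = f(n-1) + f(n-2), with f(1)=1, f(2)=2.
Iterating the recurrence: f(1)=1, f(2)=2, f(3)=3, f(4)=5.

Final answer: 5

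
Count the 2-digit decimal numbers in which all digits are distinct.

First digit: 9 (not 0). Second: 9 (not first). Third: 8, etc.
Total: 9 x 9.

Final answer: 81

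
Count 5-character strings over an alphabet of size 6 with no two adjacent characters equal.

First character: 6 choices. Each subsequent: 5 choices (must differ from the previous one).
Total: 6 x 5^4.

Final answer: 6 x 5^{4} = 3750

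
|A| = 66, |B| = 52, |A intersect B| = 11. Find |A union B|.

|A union B| = |A| + |B| - |A intersect B| = 66 + 52 - 11.

Final answer: 107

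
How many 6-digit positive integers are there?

The leading digit cannot be 0 (9 options); the other 5 digits can be anything (10 options each).
Total: 9 x 10^5.

Final answer: 900000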